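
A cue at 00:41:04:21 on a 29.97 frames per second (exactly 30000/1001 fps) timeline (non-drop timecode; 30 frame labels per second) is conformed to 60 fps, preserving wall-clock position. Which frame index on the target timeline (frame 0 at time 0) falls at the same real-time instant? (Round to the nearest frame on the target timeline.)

Source frame index: (0×3600 + 41×60 + 4) × 30 + 21 = 73941.
Real time: 73941 / (30000/1001) = 24671647/10000 s.
Target frame: (24671647/10000) × (60) = 74014941/500 ≈ 148029.882 → 148030.

frame 148030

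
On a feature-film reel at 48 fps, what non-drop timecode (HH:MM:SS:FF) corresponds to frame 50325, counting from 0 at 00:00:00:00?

50325 ÷ 48 = 1048 full seconds, remainder 21 frames.
1048 s = 0 h 17 min 28 s.
Timecode: 00:17:28:21.

00:17:28:21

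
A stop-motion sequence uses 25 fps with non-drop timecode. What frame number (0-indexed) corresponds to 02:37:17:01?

Total seconds to the label: (2 × 3600 + 37 × 60 + 17) = 9437.
Frame index = 9437 × 25 + 1 = 235926.

235926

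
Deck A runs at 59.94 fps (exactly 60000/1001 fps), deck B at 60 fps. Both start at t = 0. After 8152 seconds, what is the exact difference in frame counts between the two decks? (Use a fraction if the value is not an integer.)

489120/1001 frames

A emits 60000/1001 × 8152 = 489120000/1001 frames; B emits 60 × 8152 = 489120.
Difference = 489120/1001 frames (≈ 488.6314); B is ahead of A.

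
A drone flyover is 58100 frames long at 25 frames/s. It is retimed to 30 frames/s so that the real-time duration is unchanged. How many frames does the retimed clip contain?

69720 frames

Target frames = source frames × (target rate / source rate) = 58100 × (30)/(25) = 58100 × 6/5 = 69720.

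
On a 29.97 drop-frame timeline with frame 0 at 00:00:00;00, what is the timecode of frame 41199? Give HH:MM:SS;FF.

00:22:54;19

Ten DF minutes hold 17982 frames, so frame 41199 lies in block 2 (frames 35964–53945) with 5235 frames into that block.
The block's first minute is 1800 frames and the rest 1798 each; 5235 frames reaches minute 2, so 2 × 18 + 2 × 2 = 40 labels have been skipped so far.
Adding those back, label number 41199 + 40 = 41239 at 30 labels/s is 1374 s + 19 f = 0 h 22 min 54 s frame 19, i.e. 00:22:54;19.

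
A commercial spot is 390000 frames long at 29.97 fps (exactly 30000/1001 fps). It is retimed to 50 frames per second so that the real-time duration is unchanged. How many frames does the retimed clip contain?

650650 frames

Target frames = source frames × (target rate / source rate) = 390000 × (50)/(30000/1001) = 390000 × 1001/600 = 650650.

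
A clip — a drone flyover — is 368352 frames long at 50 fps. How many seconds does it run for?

Running time = 368352 / (50) = 7367.04 s.

7367.04 seconds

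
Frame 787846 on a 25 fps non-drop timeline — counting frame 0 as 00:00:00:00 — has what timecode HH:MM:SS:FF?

08:45:13:21

787846 ÷ 25 = 31513 full seconds, remainder 21 frames.
31513 s = 8 h 45 min 13 s.
Timecode: 08:45:13:21.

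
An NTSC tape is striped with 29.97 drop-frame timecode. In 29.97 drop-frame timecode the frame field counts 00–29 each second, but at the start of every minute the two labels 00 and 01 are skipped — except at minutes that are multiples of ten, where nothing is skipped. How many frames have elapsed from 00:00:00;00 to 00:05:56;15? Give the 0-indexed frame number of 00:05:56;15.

As if non-drop at 30 labels/s: (0 × 3600 + 5 × 60 + 56) × 30 + 15 = 10695.
Minute boundaries passed: 5; those not divisible by 10: 5 − 0 = 5; dropped labels = 2 × 5 = 10.
Actual frame index = 10695 − 10 = 10685.

10685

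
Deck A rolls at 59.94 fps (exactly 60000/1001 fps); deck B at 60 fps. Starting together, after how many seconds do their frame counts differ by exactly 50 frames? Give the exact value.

The gap grows by |60 − 60000/1001| = 60/1001 frames per second.
Time for a 50-frame gap: 50 ÷ (60/1001) = 5005/6 s.

5005/6 seconds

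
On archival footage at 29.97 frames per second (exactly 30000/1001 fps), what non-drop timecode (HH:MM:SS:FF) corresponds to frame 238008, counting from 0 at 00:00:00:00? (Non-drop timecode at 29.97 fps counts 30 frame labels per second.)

238008 ÷ 30 = 7933 full seconds, remainder 18 frames.
7933 s = 2 h 12 min 13 s.
Timecode: 02:12:13:18.

02:12:13:18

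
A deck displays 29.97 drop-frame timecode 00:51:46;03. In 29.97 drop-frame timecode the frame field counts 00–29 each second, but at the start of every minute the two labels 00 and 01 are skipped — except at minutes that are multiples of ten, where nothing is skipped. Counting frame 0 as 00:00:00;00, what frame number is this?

93091

Complete 10-minute blocks: 5, each 17982 frames → 89910.
Remaining 1 whole minute in the current block: 1800 + 0 × 1798 = 1800 frames.
Within the current minute: 46 × 30 + 3 − 2 = 1381 (labels ;00/;01 skipped at this minute). Total = 89910 + 1800 + 1381 = 93091.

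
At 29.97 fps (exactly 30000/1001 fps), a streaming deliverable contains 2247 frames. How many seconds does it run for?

Running time = 2247 / (30000/1001) = 74.9749 s.

74.9749 seconds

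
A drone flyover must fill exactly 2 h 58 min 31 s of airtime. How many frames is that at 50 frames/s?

535550 frames

2 h 58 min 31 s = 10711 s.
Frames = 10711 × 50 = 535550.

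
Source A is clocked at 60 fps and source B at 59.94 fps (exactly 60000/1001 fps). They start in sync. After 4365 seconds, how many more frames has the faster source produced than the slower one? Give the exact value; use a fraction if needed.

A emits 60 × 4365 = 261900 frames; B emits 60000/1001 × 4365 = 261900000/1001.
Difference = 261900/1001 frames (≈ 261.6384); B is behind A.

261900/1001 frames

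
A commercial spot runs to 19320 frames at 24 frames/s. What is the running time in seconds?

Running time = 19320 / (24) = 805 s.

805 seconds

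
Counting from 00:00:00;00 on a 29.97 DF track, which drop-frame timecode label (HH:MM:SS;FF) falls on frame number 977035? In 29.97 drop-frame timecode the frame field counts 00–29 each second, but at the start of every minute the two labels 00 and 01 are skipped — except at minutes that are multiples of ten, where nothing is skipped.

Ten DF minutes hold 17982 frames, so frame 977035 lies in block 54 (frames 971028–989009) with 6007 frames into that block.
The block's first minute is 1800 frames and the rest 1798 each; 6007 frames reaches minute 3, so 54 × 18 + 3 × 2 = 978 labels have been skipped so far.
Adding those back, label number 977035 + 978 = 978013 at 30 labels/s is 32600 s + 13 f = 9 h 3 min 20 s frame 13, i.e. 09:03:20;13.

09:03:20;13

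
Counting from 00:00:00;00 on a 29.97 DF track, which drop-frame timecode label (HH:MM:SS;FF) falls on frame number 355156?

03:17:30;12

Each 10-minute DF block holds 10 × 60 × 30 − 9 × 2 = 17982 frames. 355156 ÷ 17982 → 19 full blocks, remainder 13498.
Within the partial block the first minute is 1800 frames and each further minute 1798, so 7 further minute boundaries passed. Total skipped labels = 18 × 19 + 2 × 7 = 356.
Non-drop label index = 355156 + 356 = 355512; at 30 labels/s that is 03:17:30:12, i.e. DF 03:17:30;12.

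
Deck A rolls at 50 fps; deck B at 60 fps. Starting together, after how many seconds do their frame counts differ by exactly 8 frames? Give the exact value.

0.8 seconds

The gap grows by |60 − 50| = 10 frames per second.
Time for a 8-frame gap: 8 ÷ (10) = 0.8 s.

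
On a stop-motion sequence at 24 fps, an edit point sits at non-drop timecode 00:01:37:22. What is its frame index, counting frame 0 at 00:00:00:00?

2350

Total seconds to the label: (0 × 3600 + 1 × 60 + 37) = 97.
Frame index = 97 × 24 + 22 = 2350.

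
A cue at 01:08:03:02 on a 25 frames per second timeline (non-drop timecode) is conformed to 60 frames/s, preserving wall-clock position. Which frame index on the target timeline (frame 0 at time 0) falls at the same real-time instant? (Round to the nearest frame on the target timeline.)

Source frame index: (1×3600 + 8×60 + 3) × 25 + 2 = 102077.
Real time: 102077 / (25) = 102077/25 s.
Target frame: (102077/25) × (60) = 1224924/5 ≈ 244984.800 → 244985.

frame 244985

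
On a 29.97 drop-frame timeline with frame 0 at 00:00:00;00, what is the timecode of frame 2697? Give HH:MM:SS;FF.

Ten DF minutes hold 17982 frames, so frame 2697 lies in block 0 (frames 0–17981) with 2697 frames into that block.
The block's first minute is 1800 frames and the rest 1798 each; 2697 frames reaches minute 1, so 0 × 18 + 1 × 2 = 2 labels have been skipped so far.
Adding those back, label number 2697 + 2 = 2699 at 30 labels/s is 89 s + 29 f = 0 h 1 min 29 s frame 29, i.e. 00:01:29;29.

00:01:29;29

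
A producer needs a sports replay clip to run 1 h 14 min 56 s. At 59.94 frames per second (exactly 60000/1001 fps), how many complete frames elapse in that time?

1 h 14 min 56 s = 4496 s.
Frames = 4496 × 60000/1001 = 269760000/1001 ≈ 269490.5095.
Complete frames: 269490.

269490 frames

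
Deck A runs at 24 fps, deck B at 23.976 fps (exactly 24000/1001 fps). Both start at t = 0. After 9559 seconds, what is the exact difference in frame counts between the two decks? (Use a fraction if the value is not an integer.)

20856/91 frames

A emits 24 × 9559 = 229416 frames; B emits 24000/1001 × 9559 = 20856000/91.
Difference = 20856/91 frames (≈ 229.1868); B is behind A.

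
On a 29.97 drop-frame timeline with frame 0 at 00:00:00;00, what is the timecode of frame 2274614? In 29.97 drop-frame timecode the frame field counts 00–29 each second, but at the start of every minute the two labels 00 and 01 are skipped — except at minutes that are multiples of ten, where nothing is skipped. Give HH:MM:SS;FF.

Ten DF minutes hold 17982 frames, so frame 2274614 lies in block 126 (frames 2265732–2283713) with 8882 frames into that block.
The block's first minute is 1800 frames and the rest 1798 each; 8882 frames reaches minute 4, so 126 × 18 + 4 × 2 = 2276 labels have been skipped so far.
Adding those back, label number 2274614 + 2276 = 2276890 at 30 labels/s is 75896 s + 10 f = 21 h 4 min 56 s frame 10, i.e. 21:04:56;10.

21:04:56;10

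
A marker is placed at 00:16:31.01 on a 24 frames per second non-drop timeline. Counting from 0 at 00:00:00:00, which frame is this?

Total seconds to the label: (0 × 3600 + 16 × 60 + 31) = 991.
Frame index = 991 × 24 + 1 = 23785.

23785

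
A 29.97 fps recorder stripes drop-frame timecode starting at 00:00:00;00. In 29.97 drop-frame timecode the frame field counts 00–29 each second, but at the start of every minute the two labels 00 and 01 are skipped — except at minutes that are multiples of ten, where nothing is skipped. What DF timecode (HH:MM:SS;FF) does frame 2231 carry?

Each 10-minute DF block holds 10 × 60 × 30 − 9 × 2 = 17982 frames. 2231 ÷ 17982 → 0 full blocks, remainder 2231.
Within the partial block the first minute is 1800 frames and each further minute 1798, so 1 further minute boundary passed. Total skipped labels = 18 × 0 + 2 × 1 = 2.
Non-drop label index = 2231 + 2 = 2233; at 30 labels/s that is 00:01:14:13, i.e. DF 00:01:14;13.

00:01:14;13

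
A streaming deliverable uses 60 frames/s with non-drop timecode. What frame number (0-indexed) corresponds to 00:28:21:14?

Total seconds to the label: (0 × 3600 + 28 × 60 + 21) = 1701.
Frame index = 1701 × 60 + 14 = 102074.

frame 102074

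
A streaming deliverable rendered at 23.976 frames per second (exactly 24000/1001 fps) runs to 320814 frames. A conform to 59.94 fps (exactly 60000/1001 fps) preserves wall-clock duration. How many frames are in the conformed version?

Frames at target rate = 320814 × (60000/1001) / (24000/1001) = 802035.

802035 frames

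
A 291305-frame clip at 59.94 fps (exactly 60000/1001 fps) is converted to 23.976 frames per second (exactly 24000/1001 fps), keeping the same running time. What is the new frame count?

116522 frames

Target frames = source frames × (target rate / source rate) = 291305 × (24000/1001)/(60000/1001) = 291305 × 2/5 = 116522.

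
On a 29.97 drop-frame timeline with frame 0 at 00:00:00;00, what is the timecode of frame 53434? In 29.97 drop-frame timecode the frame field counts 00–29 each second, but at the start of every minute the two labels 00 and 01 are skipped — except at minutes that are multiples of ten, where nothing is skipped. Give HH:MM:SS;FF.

00:29:42;28

Each 10-minute DF block holds 10 × 60 × 30 − 9 × 2 = 17982 frames. 53434 ÷ 17982 → 2 full blocks, remainder 17470.
Within the partial block the first minute is 1800 frames and each further minute 1798, so 9 further minute boundaries passed. Total skipped labels = 18 × 2 + 2 × 9 = 54.
Non-drop label index = 53434 + 54 = 53488; at 30 labels/s that is 00:29:42:28, i.e. DF 00:29:42;28.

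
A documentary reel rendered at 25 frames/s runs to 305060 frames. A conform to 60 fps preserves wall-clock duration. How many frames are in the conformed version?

732144 frames

Target frames = source frames × (target rate / source rate) = 305060 × (60)/(25) = 305060 × 12/5 = 732144.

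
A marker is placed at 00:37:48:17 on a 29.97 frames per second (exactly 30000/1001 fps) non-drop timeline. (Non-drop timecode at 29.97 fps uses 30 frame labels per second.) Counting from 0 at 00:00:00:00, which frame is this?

Total seconds to the label: (0 × 3600 + 37 × 60 + 48) = 2268.
Frame index = 2268 × 30 + 17 = 68057.

frame 68057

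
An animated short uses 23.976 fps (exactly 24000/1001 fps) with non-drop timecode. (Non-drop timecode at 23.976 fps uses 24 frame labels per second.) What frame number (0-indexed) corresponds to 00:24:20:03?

Total seconds to the label: (0 × 3600 + 24 × 60 + 20) = 1460.
Frame index = 1460 × 24 + 3 = 35043.

35043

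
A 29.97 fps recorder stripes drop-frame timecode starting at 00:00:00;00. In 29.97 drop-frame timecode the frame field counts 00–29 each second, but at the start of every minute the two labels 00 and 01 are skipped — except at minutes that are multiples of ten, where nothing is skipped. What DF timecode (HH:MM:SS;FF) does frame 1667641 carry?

15:27:23;21

Each 10-minute DF block holds 10 × 60 × 30 − 9 × 2 = 17982 frames. 1667641 ÷ 17982 → 92 full blocks, remainder 13297.
Within the partial block the first minute is 1800 frames and each further minute 1798, so 7 further minute boundaries passed. Total skipped labels = 18 × 92 + 2 × 7 = 1670.
Non-drop label index = 1667641 + 1670 = 1669311; at 30 labels/s that is 15:27:23:21, i.e. DF 15:27:23;21.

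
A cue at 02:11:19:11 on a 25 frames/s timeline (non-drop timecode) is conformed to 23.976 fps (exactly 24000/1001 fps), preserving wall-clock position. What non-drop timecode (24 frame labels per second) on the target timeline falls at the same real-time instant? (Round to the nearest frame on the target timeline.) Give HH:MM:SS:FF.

Source frame index: (2×3600 + 11×60 + 19) × 25 + 11 = 196986.
Real time: 196986 / (25) = 196986/25 s.
Target frame: (196986/25) × (24000/1001) = 189106560/1001 ≈ 188917.642 → 188918.
At 24 labels/s: frame 188918 → 02:11:11:14.

02:11:11:14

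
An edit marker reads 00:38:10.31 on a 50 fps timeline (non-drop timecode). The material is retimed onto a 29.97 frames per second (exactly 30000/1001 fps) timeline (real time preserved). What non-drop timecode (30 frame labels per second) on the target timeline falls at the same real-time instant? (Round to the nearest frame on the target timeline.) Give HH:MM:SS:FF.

00:38:08:10

Source frame index: (0×3600 + 38×60 + 10) × 50 + 31 = 114531.
Real time: 114531 / (50) = 114531/50 s.
Target frame: (114531/50) × (30000/1001) = 68718600/1001 ≈ 68649.950 → 68650.
At 30 labels/s: frame 68650 → 00:38:08:10.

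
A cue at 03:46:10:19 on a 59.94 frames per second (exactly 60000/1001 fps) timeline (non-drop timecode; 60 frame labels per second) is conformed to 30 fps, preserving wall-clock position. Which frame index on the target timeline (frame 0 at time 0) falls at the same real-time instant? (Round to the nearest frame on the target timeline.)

frame 407517

Source frame index: (3×3600 + 46×60 + 10) × 60 + 19 = 814219.
Real time: 814219 / (60000/1001) = 815033219/60000 s.
Target frame: (815033219/60000) × (30) = 815033219/2000 ≈ 407516.610 → 407517.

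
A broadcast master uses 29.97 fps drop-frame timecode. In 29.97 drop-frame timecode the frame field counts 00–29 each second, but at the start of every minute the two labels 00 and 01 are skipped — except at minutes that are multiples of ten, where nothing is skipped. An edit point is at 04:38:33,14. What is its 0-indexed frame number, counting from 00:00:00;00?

As if non-drop at 30 labels/s: (4 × 3600 + 38 × 60 + 33) × 30 + 14 = 501404.
Minute boundaries passed: 278; those not divisible by 10: 278 − 27 = 251; dropped labels = 2 × 251 = 502.
Actual frame index = 501404 − 502 = 500902.

500902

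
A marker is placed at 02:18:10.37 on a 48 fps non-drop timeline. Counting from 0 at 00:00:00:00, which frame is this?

Total seconds to the label: (2 × 3600 + 18 × 60 + 10) = 8290.
Frame index = 8290 × 48 + 37 = 397957.

frame 397957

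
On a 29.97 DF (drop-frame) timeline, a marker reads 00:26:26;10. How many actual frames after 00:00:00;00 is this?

47542

As if non-drop at 30 labels/s: (0 × 3600 + 26 × 60 + 26) × 30 + 10 = 47590.
Minute boundaries passed: 26; those not divisible by 10: 26 − 2 = 24; dropped labels = 2 × 24 = 48.
Actual frame index = 47590 − 48 = 47542.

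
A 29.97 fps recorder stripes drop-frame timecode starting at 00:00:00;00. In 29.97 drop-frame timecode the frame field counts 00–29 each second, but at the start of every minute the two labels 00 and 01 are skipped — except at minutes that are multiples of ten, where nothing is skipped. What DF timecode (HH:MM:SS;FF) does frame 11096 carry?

00:06:10;08

Each 10-minute DF block holds 10 × 60 × 30 − 9 × 2 = 17982 frames. 11096 ÷ 17982 → 0 full blocks, remainder 11096.
Within the partial block the first minute is 1800 frames and each further minute 1798, so 6 further minute boundaries passed. Total skipped labels = 18 × 0 + 2 × 6 = 12.
Non-drop label index = 11096 + 12 = 11108; at 30 labels/s that is 00:06:10:08, i.e. DF 00:06:10;08.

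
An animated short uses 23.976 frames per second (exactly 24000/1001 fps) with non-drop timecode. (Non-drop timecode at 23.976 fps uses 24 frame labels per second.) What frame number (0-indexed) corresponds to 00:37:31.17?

Total seconds to the label: (0 × 3600 + 37 × 60 + 31) = 2251.
Frame index = 2251 × 24 + 17 = 54041.

54041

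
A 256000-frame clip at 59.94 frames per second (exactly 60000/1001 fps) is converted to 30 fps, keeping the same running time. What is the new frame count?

128128 frames

Target frames = source frames × (target rate / source rate) = 256000 × (30)/(60000/1001) = 256000 × 1001/2000 = 128128.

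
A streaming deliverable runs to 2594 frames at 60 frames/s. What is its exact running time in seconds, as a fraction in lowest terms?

Running time = 2594 ÷ (60) = 2594 × 1/60 = 1297/30 s.

1297/30 seconds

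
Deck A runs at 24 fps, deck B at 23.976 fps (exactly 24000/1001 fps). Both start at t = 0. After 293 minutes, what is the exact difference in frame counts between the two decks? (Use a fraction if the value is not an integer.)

293 min = 17580 s.
A emits 24 × 17580 = 421920 frames; B emits 24000/1001 × 17580 = 421920000/1001.
Difference = 421920/1001 frames (≈ 421.4985); B is behind A.

421920/1001 frames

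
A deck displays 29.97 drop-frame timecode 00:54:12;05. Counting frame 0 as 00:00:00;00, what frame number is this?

97467

Complete 10-minute blocks: 5, each 17982 frames → 89910.
Remaining 4 whole minutes in the current block: 1800 + 3 × 1798 = 7194 frames.
Within the current minute: 12 × 30 + 5 − 2 = 363 (labels ;00/;01 skipped at this minute). Total = 89910 + 7194 + 363 = 97467.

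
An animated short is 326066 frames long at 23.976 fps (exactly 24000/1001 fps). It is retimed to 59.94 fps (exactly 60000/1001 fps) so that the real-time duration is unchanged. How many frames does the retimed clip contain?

815165 frames

Target frames = source frames × (target rate / source rate) = 326066 × (60000/1001)/(24000/1001) = 326066 × 5/2 = 815165.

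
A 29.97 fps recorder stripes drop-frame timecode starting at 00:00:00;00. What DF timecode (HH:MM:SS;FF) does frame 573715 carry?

Each 10-minute DF block holds 10 × 60 × 30 − 9 × 2 = 17982 frames. 573715 ÷ 17982 → 31 full blocks, remainder 16273.
Within the partial block the first minute is 1800 frames and each further minute 1798, so 9 further minute boundaries passed. Total skipped labels = 18 × 31 + 2 × 9 = 576.
Non-drop label index = 573715 + 576 = 574291; at 30 labels/s that is 05:19:03:01, i.e. DF 05:19:03;01.

05:19:03;01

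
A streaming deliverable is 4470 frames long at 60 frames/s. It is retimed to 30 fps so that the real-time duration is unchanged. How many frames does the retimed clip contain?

2235 frames

Frames at target rate = 4470 × (30) / (60) = 2235.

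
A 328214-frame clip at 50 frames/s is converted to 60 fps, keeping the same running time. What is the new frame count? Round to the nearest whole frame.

Frames at target rate = 328214 × (60) / (50) = 1969284/5 ≈ 393856.800.
Nearest whole frame: 393857.

393857 frames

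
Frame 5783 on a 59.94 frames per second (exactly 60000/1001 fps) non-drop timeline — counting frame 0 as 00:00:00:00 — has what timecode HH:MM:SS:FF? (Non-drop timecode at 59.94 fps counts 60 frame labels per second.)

5783 ÷ 60 = 96 full seconds, remainder 23 frames.
96 s = 0 h 1 min 36 s.
Timecode: 00:01:36:23.

00:01:36:23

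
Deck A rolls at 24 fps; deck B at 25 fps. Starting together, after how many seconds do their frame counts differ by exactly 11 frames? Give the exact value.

11 seconds

The gap grows by |25 − 24| = 1 frame per second.
Time for a 11-frame gap: 11 ÷ (1) = 11 s.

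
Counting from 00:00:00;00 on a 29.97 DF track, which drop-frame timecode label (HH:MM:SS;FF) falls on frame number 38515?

00:21:25;03

Ten DF minutes hold 17982 frames, so frame 38515 lies in block 2 (frames 35964–53945) with 2551 frames into that block.
The block's first minute is 1800 frames and the rest 1798 each; 2551 frames reaches minute 1, so 2 × 18 + 1 × 2 = 38 labels have been skipped so far.
Adding those back, label number 38515 + 38 = 38553 at 30 labels/s is 1285 s + 3 f = 0 h 21 min 25 s frame 3, i.e. 00:21:25;03.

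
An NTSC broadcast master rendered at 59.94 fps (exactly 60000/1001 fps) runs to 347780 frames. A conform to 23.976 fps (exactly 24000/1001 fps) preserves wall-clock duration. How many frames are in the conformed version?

Target frames = source frames × (target rate / source rate) = 347780 × (24000/1001)/(60000/1001) = 347780 × 2/5 = 139112.

139112 frames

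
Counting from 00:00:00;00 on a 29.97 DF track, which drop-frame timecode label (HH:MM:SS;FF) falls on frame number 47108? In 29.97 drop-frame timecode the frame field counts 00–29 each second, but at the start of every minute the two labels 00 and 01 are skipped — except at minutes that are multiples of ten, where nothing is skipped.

Ten DF minutes hold 17982 frames, so frame 47108 lies in block 2 (frames 35964–53945) with 11144 frames into that block.
The block's first minute is 1800 frames and the rest 1798 each; 11144 frames reaches minute 6, so 2 × 18 + 6 × 2 = 48 labels have been skipped so far.
Adding those back, label number 47108 + 48 = 47156 at 30 labels/s is 1571 s + 26 f = 0 h 26 min 11 s frame 26, i.e. 00:26:11;26.

00:26:11;26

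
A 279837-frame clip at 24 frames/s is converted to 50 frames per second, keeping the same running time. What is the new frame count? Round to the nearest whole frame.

582994 frames

Frames at target rate = 279837 × (50) / (24) = 2331975/4 ≈ 582993.750.
Nearest whole frame: 582994.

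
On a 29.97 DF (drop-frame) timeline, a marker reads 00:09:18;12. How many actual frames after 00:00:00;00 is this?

16734

As if non-drop at 30 labels/s: (0 × 3600 + 9 × 60 + 18) × 30 + 12 = 16752.
Minute boundaries passed: 9; those not divisible by 10: 9 − 0 = 9; dropped labels = 2 × 9 = 18.
Actual frame index = 16752 − 18 = 16734.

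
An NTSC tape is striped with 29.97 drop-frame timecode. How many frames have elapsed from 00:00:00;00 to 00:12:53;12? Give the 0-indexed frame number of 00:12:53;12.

23180

As if non-drop at 30 labels/s: (0 × 3600 + 12 × 60 + 53) × 30 + 12 = 23202.
Minute boundaries passed: 12; those not divisible by 10: 12 − 1 = 11; dropped labels = 2 × 11 = 22.
Actual frame index = 23202 − 22 = 23180.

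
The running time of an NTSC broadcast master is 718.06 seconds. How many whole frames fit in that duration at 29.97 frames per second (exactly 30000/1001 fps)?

Frames = 718.06 × 30000/1001 = 3077400/143 ≈ 21520.2797.
Complete frames: 21520.

21520 frames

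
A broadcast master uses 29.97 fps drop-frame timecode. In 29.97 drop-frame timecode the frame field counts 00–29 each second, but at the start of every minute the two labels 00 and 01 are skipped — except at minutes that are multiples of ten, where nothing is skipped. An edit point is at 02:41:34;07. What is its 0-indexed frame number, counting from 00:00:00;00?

290537

As if non-drop at 30 labels/s: (2 × 3600 + 41 × 60 + 34) × 30 + 7 = 290827.
Minute boundaries passed: 161; those not divisible by 10: 161 − 16 = 145; dropped labels = 2 × 145 = 290.
Actual frame index = 290827 − 290 = 290537.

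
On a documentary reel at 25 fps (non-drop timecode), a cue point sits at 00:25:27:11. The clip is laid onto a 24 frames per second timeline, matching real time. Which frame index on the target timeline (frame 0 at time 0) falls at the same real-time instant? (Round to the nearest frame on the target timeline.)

frame 36659

Source frame index: (0×3600 + 25×60 + 27) × 25 + 11 = 38186.
Real time: 38186 / (25) = 38186/25 s.
Target frame: (38186/25) × (24) = 916464/25 ≈ 36658.560 → 36659.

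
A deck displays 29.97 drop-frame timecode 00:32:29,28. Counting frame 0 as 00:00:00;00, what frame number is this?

58440

Complete 10-minute blocks: 3, each 17982 frames → 53946.
Remaining 2 whole minutes in the current block: 1800 + 1 × 1798 = 3598 frames.
Within the current minute: 29 × 30 + 28 − 2 = 896 (labels ;00/;01 skipped at this minute). Total = 53946 + 3598 + 896 = 58440.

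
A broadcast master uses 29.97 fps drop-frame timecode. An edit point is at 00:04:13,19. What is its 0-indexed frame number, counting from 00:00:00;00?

As if non-drop at 30 labels/s: (0 × 3600 + 4 × 60 + 13) × 30 + 19 = 7609.
Minute boundaries passed: 4; those not divisible by 10: 4 − 0 = 4; dropped labels = 2 × 4 = 8.
Actual frame index = 7609 − 8 = 7601.

7601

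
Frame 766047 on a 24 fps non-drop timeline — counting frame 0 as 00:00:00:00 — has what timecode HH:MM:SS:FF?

766047 ÷ 24 = 31918 full seconds, remainder 15 frames.
31918 s = 8 h 51 min 58 s.
Timecode: 08:51:58:15.

08:51:58:15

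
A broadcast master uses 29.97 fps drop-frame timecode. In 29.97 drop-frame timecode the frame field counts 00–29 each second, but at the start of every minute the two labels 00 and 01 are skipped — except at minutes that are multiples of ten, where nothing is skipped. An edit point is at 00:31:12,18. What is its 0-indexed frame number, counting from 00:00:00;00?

56122

As if non-drop at 30 labels/s: (0 × 3600 + 31 × 60 + 12) × 30 + 18 = 56178.
Minute boundaries passed: 31; those not divisible by 10: 31 − 3 = 28; dropped labels = 2 × 28 = 56.
Actual frame index = 56178 − 56 = 56122.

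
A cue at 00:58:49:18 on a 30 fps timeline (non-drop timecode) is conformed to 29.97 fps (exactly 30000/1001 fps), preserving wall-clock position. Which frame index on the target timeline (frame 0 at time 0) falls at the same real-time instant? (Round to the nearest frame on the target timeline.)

frame 105782

Source frame index: (0×3600 + 58×60 + 49) × 30 + 18 = 105888.
Real time: 105888 / (30) = 17648/5 s.
Target frame: (17648/5) × (30000/1001) = 105888000/1001 ≈ 105782.218 → 105782.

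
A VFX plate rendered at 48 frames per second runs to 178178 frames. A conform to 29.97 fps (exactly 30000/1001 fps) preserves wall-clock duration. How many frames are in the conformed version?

Target frames = source frames × (target rate / source rate) = 178178 × (30000/1001)/(48) = 178178 × 625/1001 = 111250.

111250 frames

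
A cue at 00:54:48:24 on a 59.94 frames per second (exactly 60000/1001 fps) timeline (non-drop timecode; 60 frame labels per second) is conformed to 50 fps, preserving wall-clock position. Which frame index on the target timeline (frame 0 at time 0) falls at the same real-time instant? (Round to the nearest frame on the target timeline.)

frame 164584

Source frame index: (0×3600 + 54×60 + 48) × 60 + 24 = 197304.
Real time: 197304 / (60000/1001) = 8229221/2500 s.
Target frame: (8229221/2500) × (50) = 8229221/50 ≈ 164584.420 → 164584.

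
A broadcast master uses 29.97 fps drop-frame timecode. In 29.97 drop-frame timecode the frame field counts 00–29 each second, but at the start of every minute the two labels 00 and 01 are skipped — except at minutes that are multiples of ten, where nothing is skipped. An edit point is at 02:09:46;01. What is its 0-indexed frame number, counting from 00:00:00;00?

233347

As if non-drop at 30 labels/s: (2 × 3600 + 9 × 60 + 46) × 30 + 1 = 233581.
Minute boundaries passed: 129; those not divisible by 10: 129 − 12 = 117; dropped labels = 2 × 117 = 234.
Actual frame index = 233581 − 234 = 233347.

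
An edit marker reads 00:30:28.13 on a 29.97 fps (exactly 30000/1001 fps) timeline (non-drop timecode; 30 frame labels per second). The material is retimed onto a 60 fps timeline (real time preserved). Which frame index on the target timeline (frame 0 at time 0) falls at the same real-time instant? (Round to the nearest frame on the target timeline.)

Source frame index: (0×3600 + 30×60 + 28) × 30 + 13 = 54853.
Real time: 54853 / (30000/1001) = 54907853/30000 s.
Target frame: (54907853/30000) × (60) = 54907853/500 ≈ 109815.706 → 109816.

frame 109816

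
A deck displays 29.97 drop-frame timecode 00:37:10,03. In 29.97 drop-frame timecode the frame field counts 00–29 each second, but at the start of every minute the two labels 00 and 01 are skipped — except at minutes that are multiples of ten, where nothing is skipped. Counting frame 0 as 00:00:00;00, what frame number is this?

Complete 10-minute blocks: 3, each 17982 frames → 53946.
Remaining 7 whole minutes in the current block: 1800 + 6 × 1798 = 12588 frames.
Within the current minute: 10 × 30 + 3 − 2 = 301 (labels ;00/;01 skipped at this minute). Total = 53946 + 12588 + 301 = 66835.

66835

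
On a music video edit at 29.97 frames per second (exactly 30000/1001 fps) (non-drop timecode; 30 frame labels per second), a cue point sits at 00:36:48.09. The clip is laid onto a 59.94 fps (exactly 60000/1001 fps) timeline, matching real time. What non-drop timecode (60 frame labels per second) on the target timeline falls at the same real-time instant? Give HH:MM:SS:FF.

00:36:48:18

Source frame index: (0×3600 + 36×60 + 48) × 30 + 9 = 66249.
Real time: 66249 / (30000/1001) = 22105083/10000 s.
Target frame: (22105083/10000) × (60000/1001) = 132498.
At 60 labels/s: frame 132498 → 00:36:48:18.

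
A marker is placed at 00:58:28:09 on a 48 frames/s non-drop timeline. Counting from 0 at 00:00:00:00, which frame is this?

frame 168393

Total seconds to the label: (0 × 3600 + 58 × 60 + 28) = 3508.
Frame index = 3508 × 48 + 9 = 168393.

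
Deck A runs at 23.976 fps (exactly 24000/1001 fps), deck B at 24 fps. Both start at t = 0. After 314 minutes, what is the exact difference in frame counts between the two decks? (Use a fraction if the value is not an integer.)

452160/1001 frames

314 min = 18840 s.
A emits 24000/1001 × 18840 = 452160000/1001 frames; B emits 24 × 18840 = 452160.
Difference = 452160/1001 frames (≈ 451.7083); B is ahead of A.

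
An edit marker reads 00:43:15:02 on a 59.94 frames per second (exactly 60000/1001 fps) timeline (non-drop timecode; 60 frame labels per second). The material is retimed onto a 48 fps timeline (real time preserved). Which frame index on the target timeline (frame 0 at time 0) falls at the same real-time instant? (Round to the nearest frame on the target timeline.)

Source frame index: (0×3600 + 43×60 + 15) × 60 + 2 = 155702.
Real time: 155702 / (60000/1001) = 77928851/30000 s.
Target frame: (77928851/30000) × (48) = 77928851/625 ≈ 124686.162 → 124686.

frame 124686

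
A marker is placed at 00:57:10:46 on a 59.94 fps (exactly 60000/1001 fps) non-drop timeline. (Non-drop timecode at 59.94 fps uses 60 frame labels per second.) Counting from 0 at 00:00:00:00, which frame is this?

frame 205846

Total seconds to the label: (0 × 3600 + 57 × 60 + 10) = 3430.
Frame index = 3430 × 60 + 46 = 205846.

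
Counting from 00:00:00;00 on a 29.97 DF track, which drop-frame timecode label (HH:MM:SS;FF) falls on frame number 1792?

Ten DF minutes hold 17982 frames, so frame 1792 lies in block 0 (frames 0–17981) with 1792 frames into that block.
The block's first minute is 1800 frames and the rest 1798 each; 1792 frames reaches minute 0, so 0 × 18 + 0 × 2 = 0 labels have been skipped so far.
Adding those back, label number 1792 + 0 = 1792 at 30 labels/s is 59 s + 22 f = 0 h 0 min 59 s frame 22, i.e. 00:00:59;22.

00:00:59;22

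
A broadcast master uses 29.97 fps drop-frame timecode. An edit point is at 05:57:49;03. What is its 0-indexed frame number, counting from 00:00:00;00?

643429

Complete 10-minute blocks: 35, each 17982 frames → 629370.
Remaining 7 whole minutes in the current block: 1800 + 6 × 1798 = 12588 frames.
Within the current minute: 49 × 30 + 3 − 2 = 1471 (labels ;00/;01 skipped at this minute). Total = 629370 + 12588 + 1471 = 643429.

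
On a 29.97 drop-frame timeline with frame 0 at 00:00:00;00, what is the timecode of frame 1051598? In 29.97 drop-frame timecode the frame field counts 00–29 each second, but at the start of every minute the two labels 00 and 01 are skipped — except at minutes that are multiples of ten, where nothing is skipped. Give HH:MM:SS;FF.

09:44:48;10

Ten DF minutes hold 17982 frames, so frame 1051598 lies in block 58 (frames 1042956–1060937) with 8642 frames into that block.
The block's first minute is 1800 frames and the rest 1798 each; 8642 frames reaches minute 4, so 58 × 18 + 4 × 2 = 1052 labels have been skipped so far.
Adding those back, label number 1051598 + 1052 = 1052650 at 30 labels/s is 35088 s + 10 f = 9 h 44 min 48 s frame 10, i.e. 09:44:48;10.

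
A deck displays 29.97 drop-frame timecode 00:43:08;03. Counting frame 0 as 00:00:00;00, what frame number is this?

77565

As if non-drop at 30 labels/s: (0 × 3600 + 43 × 60 + 8) × 30 + 3 = 77643.
Minute boundaries passed: 43; those not divisible by 10: 43 − 4 = 39; dropped labels = 2 × 39 = 78.
Actual frame index = 77643 − 78 = 77565.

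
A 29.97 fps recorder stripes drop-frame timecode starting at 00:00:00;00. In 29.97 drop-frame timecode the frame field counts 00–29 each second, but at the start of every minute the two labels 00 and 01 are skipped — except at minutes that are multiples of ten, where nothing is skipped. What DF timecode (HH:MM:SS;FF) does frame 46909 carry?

00:26:05;07

Ten DF minutes hold 17982 frames, so frame 46909 lies in block 2 (frames 35964–53945) with 10945 frames into that block.
The block's first minute is 1800 frames and the rest 1798 each; 10945 frames reaches minute 6, so 2 × 18 + 6 × 2 = 48 labels have been skipped so far.
Adding those back, label number 46909 + 48 = 46957 at 30 labels/s is 1565 s + 7 f = 0 h 26 min 5 s frame 7, i.e. 00:26:05;07.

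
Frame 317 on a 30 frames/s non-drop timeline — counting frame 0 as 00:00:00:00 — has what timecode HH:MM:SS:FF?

00:00:10:17

317 ÷ 30 = 10 full seconds, remainder 17 frames.
10 s = 0 h 0 min 10 s.
Timecode: 00:00:10:17.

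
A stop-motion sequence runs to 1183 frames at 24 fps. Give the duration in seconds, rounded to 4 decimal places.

49.2917 seconds

Running time = 1183 × 1/24 = 1183/24 s ≈ 49.2917 s.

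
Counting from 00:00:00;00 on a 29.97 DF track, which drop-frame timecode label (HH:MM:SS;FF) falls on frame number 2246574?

Ten DF minutes hold 17982 frames, so frame 2246574 lies in block 124 (frames 2229768–2247749) with 16806 frames into that block.
The block's first minute is 1800 frames and the rest 1798 each; 16806 frames reaches minute 9, so 124 × 18 + 9 × 2 = 2250 labels have been skipped so far.
Adding those back, label number 2246574 + 2250 = 2248824 at 30 labels/s is 74960 s + 24 f = 20 h 49 min 20 s frame 24, i.e. 20:49:20;24.

20:49:20;24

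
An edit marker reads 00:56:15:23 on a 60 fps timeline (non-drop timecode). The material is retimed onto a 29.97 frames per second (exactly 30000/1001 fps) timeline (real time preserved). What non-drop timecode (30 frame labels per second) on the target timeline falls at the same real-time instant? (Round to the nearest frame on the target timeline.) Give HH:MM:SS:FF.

Source frame index: (0×3600 + 56×60 + 15) × 60 + 23 = 202523.
Real time: 202523 / (60) = 202523/60 s.
Target frame: (202523/60) × (30000/1001) = 101261500/1001 ≈ 101160.340 → 101160.
At 30 labels/s: frame 101160 → 00:56:12:00.

00:56:12:00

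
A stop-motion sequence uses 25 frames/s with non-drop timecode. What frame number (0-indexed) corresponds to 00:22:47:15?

Total seconds to the label: (0 × 3600 + 22 × 60 + 47) = 1367.
Frame index = 1367 × 25 + 15 = 34190.

34190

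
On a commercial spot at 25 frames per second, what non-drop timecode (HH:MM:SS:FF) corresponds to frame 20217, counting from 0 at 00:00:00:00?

20217 ÷ 25 = 808 full seconds, remainder 17 frames.
808 s = 0 h 13 min 28 s.
Timecode: 00:13:28:17.

00:13:28:17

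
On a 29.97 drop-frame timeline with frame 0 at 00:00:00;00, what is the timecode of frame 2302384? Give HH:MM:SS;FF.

21:20:22;28

Ten DF minutes hold 17982 frames, so frame 2302384 lies in block 128 (frames 2301696–2319677) with 688 frames into that block.
The block's first minute is 1800 frames and the rest 1798 each; 688 frames reaches minute 0, so 128 × 18 + 0 × 2 = 2304 labels have been skipped so far.
Adding those back, label number 2302384 + 2304 = 2304688 at 30 labels/s is 76822 s + 28 f = 21 h 20 min 22 s frame 28, i.e. 21:20:22;28.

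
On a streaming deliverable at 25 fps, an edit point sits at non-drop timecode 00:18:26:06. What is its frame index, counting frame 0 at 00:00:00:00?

frame 27656

Total seconds to the label: (0 × 3600 + 18 × 60 + 26) = 1106.
Frame index = 1106 × 25 + 6 = 27656.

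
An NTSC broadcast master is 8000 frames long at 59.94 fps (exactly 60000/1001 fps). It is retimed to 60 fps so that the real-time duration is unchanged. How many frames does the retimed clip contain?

8008 frames

Target frames = source frames × (target rate / source rate) = 8000 × (60)/(60000/1001) = 8000 × 1001/1000 = 8008.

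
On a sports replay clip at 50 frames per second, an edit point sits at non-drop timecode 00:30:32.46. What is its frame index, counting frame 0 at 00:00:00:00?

Total seconds to the label: (0 × 3600 + 30 × 60 + 32) = 1832.
Frame index = 1832 × 50 + 46 = 91646.

frame 91646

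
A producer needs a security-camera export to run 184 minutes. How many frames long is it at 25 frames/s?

184 min = 11040 s.
Frames = 11040 × 25 = 276000.

276000 frames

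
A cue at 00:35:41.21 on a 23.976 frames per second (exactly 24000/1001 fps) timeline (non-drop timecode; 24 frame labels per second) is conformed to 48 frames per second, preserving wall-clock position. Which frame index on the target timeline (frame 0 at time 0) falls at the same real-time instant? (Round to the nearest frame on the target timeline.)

Source frame index: (0×3600 + 35×60 + 41) × 24 + 21 = 51405.
Real time: 51405 / (24000/1001) = 3430427/1600 s.
Target frame: (3430427/1600) × (48) = 10291281/100 ≈ 102912.810 → 102913.

frame 102913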